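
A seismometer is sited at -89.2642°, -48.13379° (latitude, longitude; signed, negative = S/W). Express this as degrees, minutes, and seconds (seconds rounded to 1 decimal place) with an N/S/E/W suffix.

89°15′51.1″ S, 48°08′1.6″ W

Latitude is negative → S; |value| = 89.264200
Lat: whole degrees 89; 15.85200′ → 15′ and 51.120″
Longitude is negative → W; |value| = 48.133790
Lon: whole degrees 48; 8.02740′ → 8′ and 1.644″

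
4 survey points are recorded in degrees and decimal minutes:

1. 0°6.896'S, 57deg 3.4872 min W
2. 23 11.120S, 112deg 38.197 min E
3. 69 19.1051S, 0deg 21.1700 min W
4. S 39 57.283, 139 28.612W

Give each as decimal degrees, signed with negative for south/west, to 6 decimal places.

Point 1:
  Lat: 6.896′ = 0.114933°; total 0.1149333
  S → negative
  Longitude: 57 + 3.4872/60 = 57.0581200
  W ⇒ negate
Point 2:
  Latitude: 11.12′ = 0.185333°; total 23.1853333
  S → negative
  λ: 112 + 38.197/60 = 112.6366167
  E ⇒ keep positive
Point 3:
  Lat: 19.1051′ = 0.318418°; total 69.3184183
  hemisphere S, so the sign is −
  λ: 21.17′ = 0.352833°; total 0.3528333
  hemisphere W, so the sign is −
Point 4:
  Lat: 57.283′ = 0.954717°; total 39.9547167
  S ⇒ negate
  Lon: 139 + 28.612/60 = 139.4768667
  W → negative

1. -0.114933, -57.058120
2. -23.185333, 112.636617
3. -69.318418, -0.352833
4. -39.954717, -139.476867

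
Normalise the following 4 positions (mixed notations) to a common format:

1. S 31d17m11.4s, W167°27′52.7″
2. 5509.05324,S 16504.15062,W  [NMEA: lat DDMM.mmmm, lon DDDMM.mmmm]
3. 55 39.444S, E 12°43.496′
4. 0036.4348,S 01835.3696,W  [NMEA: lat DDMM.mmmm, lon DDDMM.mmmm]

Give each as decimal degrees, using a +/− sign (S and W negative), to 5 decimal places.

1. -31.28650, -167.46464
2. -55.15089, -165.06918
3. -55.65740, 12.72493
4. -0.60725, -18.58949

Point 1:
  φ: 17′ + 11.4″ = 17.19000′; 31 + 17.19000/60 = 31.286500
  S → negative
  λ: 167° + 27/60 + 52.7/3600 = 167 + 0.450000 + 0.014639 = 167.464639
  W ⇒ negate
Point 2:
  Lat: split at 2 digits → 55° and 9.05324′; 55 + 9.05324/60 = 55.150887
  S → negative
  Lon: split at 3 digits → 165° and 4.15062′; 165 + 4.15062/60 = 165.069177
  W → negative
Point 3:
  Lat: 55 + 39.444/60 = 55.657400
  S ⇒ negate
  Longitude: 12 + 43.496/60 = 12.724933
  E ⇒ keep positive
Point 4:
  Lat: degrees = first 2 digits = 0, minutes = 36.4348; 0 + 36.4348/60 = 0.607247
  hemisphere S, so the sign is −
  Lon: degrees = first 3 digits = 18, minutes = 35.3696; 18 + 35.3696/60 = 18.589493
  hemisphere W, so the sign is −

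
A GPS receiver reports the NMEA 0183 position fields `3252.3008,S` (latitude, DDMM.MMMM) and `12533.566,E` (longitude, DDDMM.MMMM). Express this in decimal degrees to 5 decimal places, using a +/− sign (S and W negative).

Lat: split at 2 digits → 32° and 52.3008′; 32 + 52.3008/60 = 32.871680
S → negative
Lon: degrees = first 3 digits = 125, minutes = 33.566; 125 + 33.566/60 = 125.559433
E ⇒ keep positive

-32.87168, 125.55943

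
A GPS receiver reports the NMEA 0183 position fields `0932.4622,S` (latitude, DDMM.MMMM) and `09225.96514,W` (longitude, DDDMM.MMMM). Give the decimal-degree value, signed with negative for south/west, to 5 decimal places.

-9.54104, -92.43275

φ: split at 2 digits → 09° and 32.4622′; 9 + 32.4622/60 = 9.541037
S → negative
Longitude: degrees = first 3 digits = 92, minutes = 25.96514; 92 + 25.96514/60 = 92.432752
hemisphere W, so the sign is −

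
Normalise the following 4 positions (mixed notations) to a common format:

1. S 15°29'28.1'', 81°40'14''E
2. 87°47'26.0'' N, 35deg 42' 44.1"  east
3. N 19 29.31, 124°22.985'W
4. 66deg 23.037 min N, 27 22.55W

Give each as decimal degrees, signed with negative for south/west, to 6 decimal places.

Point 1:
  φ: 15° + 29/60 + 28.1/3600 = 15 + 0.483333 + 0.007806 = 15.4911389
  S → negative
  λ: 81° + 40/60 + 14/3600 = 81 + 0.666667 + 0.003889 = 81.6705556
  E → positive
Point 2:
  Latitude: 87° + 47/60 + 26/3600 = 87 + 0.783333 + 0.007222 = 87.7905556
  N → positive
  Longitude: 35 + 42/60 + 44.1/3600 = 35.7122500
  E → positive
Point 3:
  φ: 19 + 29.31/60 = 19.4885000
  N ⇒ keep positive
  Lon: 22.985′ = 0.383083°; total 124.3830833
  hemisphere W, so the sign is −
Point 4:
  Latitude: 23.037′ = 0.383950°; total 66.3839500
  N ⇒ keep positive
  Lon: 27 + 22.55/60 = 27.3758333
  W → negative

1. -15.491139, 81.670556
2. 87.790556, 35.712250
3. 19.488500, -124.383083
4. 66.383950, -27.375833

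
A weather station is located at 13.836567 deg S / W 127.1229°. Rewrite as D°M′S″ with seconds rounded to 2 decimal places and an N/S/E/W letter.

Lat: whole degrees 13; 50.19402′ → 50′ and 11.6412″
Lon: 0.122900 × 60 = 7.37400′ → 7′, remainder × 60 = 22.4400″

13°50′11.64″ S, 127°07′22.44″ W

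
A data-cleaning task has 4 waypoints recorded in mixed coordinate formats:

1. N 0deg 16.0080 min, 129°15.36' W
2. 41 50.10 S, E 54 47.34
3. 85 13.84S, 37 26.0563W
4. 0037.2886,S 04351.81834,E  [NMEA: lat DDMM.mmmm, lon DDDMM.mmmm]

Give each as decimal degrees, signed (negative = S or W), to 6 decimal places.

Point 1:
  Lat: 0 + 16.008/60 = 0.2668000
  N → positive
  Lon: 129 + 15.36/60 = 129.2560000
  W → negative
Point 2:
  Latitude: 50.1′ = 0.835000°; total 41.8350000
  S → negative
  λ: 47.34′ = 0.789000°; total 54.7890000
  E → positive
Point 3:
  φ: 85 + 13.84/60 = 85.2306667
  S ⇒ negate
  Longitude: 37 + 26.0563/60 = 37.4342717
  W ⇒ negate
Point 4:
  Latitude: split at 2 digits → 00° and 37.2886′; 0 + 37.2886/60 = 0.6214767
  S → negative
  Lon: degrees = first 3 digits = 43, minutes = 51.81834; 43 + 51.81834/60 = 43.8636390
  E ⇒ keep positive

1. 0.266800, -129.256000
2. -41.835000, 54.789000
3. -85.230667, -37.434272
4. -0.621477, 43.863639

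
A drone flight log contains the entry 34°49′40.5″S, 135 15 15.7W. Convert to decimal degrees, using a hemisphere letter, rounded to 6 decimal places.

34.827917° S, 135.254361° W

φ: 34 + 49/60 + 40.5/3600 = 34.8279167
Longitude: 135° + 15/60 + 15.7/3600 = 135 + 0.250000 + 0.004361 = 135.2543611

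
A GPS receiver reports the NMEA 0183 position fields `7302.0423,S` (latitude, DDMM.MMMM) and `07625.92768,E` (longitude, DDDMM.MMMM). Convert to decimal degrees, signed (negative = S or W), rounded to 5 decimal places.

-73.03404, 76.43213

Latitude: degrees = first 2 digits = 73, minutes = 2.0423; 73 + 2.0423/60 = 73.034038
hemisphere S, so the sign is −
λ: split at 3 digits → 076° and 25.92768′; 76 + 25.92768/60 = 76.432128
E ⇒ keep positive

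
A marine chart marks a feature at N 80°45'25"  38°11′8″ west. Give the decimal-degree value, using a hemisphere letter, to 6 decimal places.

80.756944° N, 38.185556° W

Latitude: 45′ + 25″ = 45.41667′; 80 + 45.41667/60 = 80.7569444
Lon: 38° + 11/60 + 8/3600 = 38 + 0.183333 + 0.002222 = 38.1855556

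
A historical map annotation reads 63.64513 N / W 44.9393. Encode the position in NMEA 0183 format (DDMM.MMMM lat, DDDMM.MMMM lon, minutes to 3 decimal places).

Lat: fractional part 0.645130 → 38.70780 minutes
Longitude: minutes = (44.939300 − 44) × 60 = 56.35800

6338.708,N / 04456.358,W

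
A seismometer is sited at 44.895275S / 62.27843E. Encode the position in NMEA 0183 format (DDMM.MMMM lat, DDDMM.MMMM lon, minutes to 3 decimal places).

φ: 44° + 0.895275 × 60 = 44° 53.71650′
Lon: fractional part 0.278430 → 16.70580 minutes

4453.717,S / 06216.706,E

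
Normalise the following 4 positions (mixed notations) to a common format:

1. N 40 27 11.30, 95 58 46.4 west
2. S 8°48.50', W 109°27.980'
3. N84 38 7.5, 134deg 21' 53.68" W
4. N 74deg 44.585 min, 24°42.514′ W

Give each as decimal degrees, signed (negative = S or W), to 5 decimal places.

Point 1:
  Latitude: 40° + 27/60 + 11.3/3600 = 40 + 0.450000 + 0.003139 = 40.453139
  N ⇒ keep positive
  Longitude: 58′ + 46.4″ = 58.77333′; 95 + 58.77333/60 = 95.979556
  W → negative
Point 2:
  Lat: 8 + 48.5/60 = 8.808333
  S ⇒ negate
  λ: 109 + 27.98/60 = 109.466333
  hemisphere W, so the sign is −
Point 3:
  Latitude: 38′ + 7.5″ = 38.12500′; 84 + 38.12500/60 = 84.635417
  N → positive
  Lon: 134° + 21/60 + 53.68/3600 = 134 + 0.350000 + 0.014911 = 134.364911
  W → negative
Point 4:
  Lat: 44.585′ = 0.743083°; total 74.743083
  N → positive
  λ: 42.514′ = 0.708567°; total 24.708567
  hemisphere W, so the sign is −

1. 40.45314, -95.97956
2. -8.80833, -109.46633
3. 84.63542, -134.36491
4. 74.74308, -24.70857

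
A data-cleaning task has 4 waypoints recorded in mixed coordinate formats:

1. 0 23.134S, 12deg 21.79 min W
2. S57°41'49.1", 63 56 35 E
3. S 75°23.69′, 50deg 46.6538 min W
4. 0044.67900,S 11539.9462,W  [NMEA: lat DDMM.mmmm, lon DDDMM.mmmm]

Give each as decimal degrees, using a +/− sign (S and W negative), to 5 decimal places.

Point 1:
  φ: 23.134′ = 0.385567°; total 0.385567
  S ⇒ negate
  Longitude: 21.79′ = 0.363167°; total 12.363167
  hemisphere W, so the sign is −
Point 2:
  Latitude: 57 + 41/60 + 49.1/3600 = 57.696972
  S ⇒ negate
  λ: 56′ + 35″ = 56.58333′; 63 + 56.58333/60 = 63.943056
  E ⇒ keep positive
Point 3:
  φ: 23.69′ = 0.394833°; total 75.394833
  S → negative
  Lon: 46.6538′ = 0.777563°; total 50.777563
  W → negative
Point 4:
  Lat: degrees = first 2 digits = 0, minutes = 44.679; 0 + 44.679/60 = 0.744650
  hemisphere S, so the sign is −
  Lon: degrees = first 3 digits = 115, minutes = 39.9462; 115 + 39.9462/60 = 115.665770
  hemisphere W, so the sign is −

1. -0.38557, -12.36317
2. -57.69697, 63.94306
3. -75.39483, -50.77756
4. -0.74465, -115.66577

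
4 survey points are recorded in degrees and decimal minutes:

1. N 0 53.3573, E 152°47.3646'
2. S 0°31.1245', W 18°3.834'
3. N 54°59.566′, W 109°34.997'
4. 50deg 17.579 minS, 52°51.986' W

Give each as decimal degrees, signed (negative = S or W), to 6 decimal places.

Point 1:
  Lat: 0 + 53.3573/60 = 0.8892883
  N ⇒ keep positive
  Lon: 152 + 47.3646/60 = 152.7894100
  E ⇒ keep positive
Point 2:
  φ: 31.1245′ = 0.518742°; total 0.5187417
  S → negative
  λ: 3.834′ = 0.063900°; total 18.0639000
  hemisphere W, so the sign is −
Point 3:
  φ: 54 + 59.566/60 = 54.9927667
  N ⇒ keep positive
  Longitude: 109 + 34.997/60 = 109.5832833
  W → negative
Point 4:
  Latitude: 50 + 17.579/60 = 50.2929833
  S ⇒ negate
  Longitude: 51.986′ = 0.866433°; total 52.8664333
  hemisphere W, so the sign is −

1. 0.889288, 152.789410
2. -0.518742, -18.063900
3. 54.992767, -109.583283
4. -50.292983, -52.866433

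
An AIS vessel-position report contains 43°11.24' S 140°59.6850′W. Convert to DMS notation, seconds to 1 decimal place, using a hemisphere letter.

43°11′14.4″ S, 140°59′41.1″ W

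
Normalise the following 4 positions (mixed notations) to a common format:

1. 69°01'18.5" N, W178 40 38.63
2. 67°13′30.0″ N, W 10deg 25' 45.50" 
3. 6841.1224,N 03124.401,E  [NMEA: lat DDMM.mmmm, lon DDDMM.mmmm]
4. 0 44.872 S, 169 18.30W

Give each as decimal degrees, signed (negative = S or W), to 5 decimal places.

1. 69.02181, -178.67740
2. 67.22500, -10.42931
3. 68.68537, 31.40668
4. -0.74787, -169.30500

Point 1:
  φ: 1′ + 18.5″ = 1.30833′; 69 + 1.30833/60 = 69.021806
  N ⇒ keep positive
  Lon: 178° + 40/60 + 38.63/3600 = 178 + 0.666667 + 0.010731 = 178.677397
  W ⇒ negate
Point 2:
  Lat: 13′ + 30″ = 13.50000′; 67 + 13.50000/60 = 67.225000
  N ⇒ keep positive
  Lon: 25′ + 45.5″ = 25.75833′; 10 + 25.75833/60 = 10.429306
  W ⇒ negate
Point 3:
  Lat: split at 2 digits → 68° and 41.1224′; 68 + 41.1224/60 = 68.685373
  N → positive
  Longitude: degrees = first 3 digits = 31, minutes = 24.401; 31 + 24.401/60 = 31.406683
  E ⇒ keep positive
Point 4:
  Lat: 0 + 44.872/60 = 0.747867
  S → negative
  Longitude: 18.3′ = 0.305000°; total 169.305000
  W → negative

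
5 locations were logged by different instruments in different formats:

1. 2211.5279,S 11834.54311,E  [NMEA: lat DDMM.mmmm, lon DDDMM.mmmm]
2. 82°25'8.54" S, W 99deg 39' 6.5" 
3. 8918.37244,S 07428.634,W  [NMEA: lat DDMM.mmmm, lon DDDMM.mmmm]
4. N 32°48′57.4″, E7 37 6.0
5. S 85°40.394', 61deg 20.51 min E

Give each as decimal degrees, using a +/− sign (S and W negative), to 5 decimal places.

Point 1:
  φ: degrees = first 2 digits = 22, minutes = 11.5279; 22 + 11.5279/60 = 22.192132
  S ⇒ negate
  Longitude: degrees = first 3 digits = 118, minutes = 34.54311; 118 + 34.54311/60 = 118.575719
  E ⇒ keep positive
Point 2:
  Lat: 82 + 25/60 + 8.54/3600 = 82.419039
  S ⇒ negate
  λ: 39′ + 6.5″ = 39.10833′; 99 + 39.10833/60 = 99.651806
  W ⇒ negate
Point 3:
  Lat: split at 2 digits → 89° and 18.37244′; 89 + 18.37244/60 = 89.306207
  S ⇒ negate
  Lon: split at 3 digits → 074° and 28.634′; 74 + 28.634/60 = 74.477233
  W → negative
Point 4:
  Latitude: 32 + 48/60 + 57.4/3600 = 32.815944
  N → positive
  Lon: 7 + 37/60 + 6/3600 = 7.618333
  E ⇒ keep positive
Point 5:
  Latitude: 85 + 40.394/60 = 85.673233
  S ⇒ negate
  Longitude: 20.51′ = 0.341833°; total 61.341833
  E → positive

1. -22.19213, 118.57572
2. -82.41904, -99.65181
3. -89.30621, -74.47723
4. 32.81594, 7.61833
5. -85.67323, 61.34183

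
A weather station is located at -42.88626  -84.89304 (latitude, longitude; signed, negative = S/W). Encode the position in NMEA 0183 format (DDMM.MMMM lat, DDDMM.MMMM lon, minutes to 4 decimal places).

4253.1756,S / 08453.5824,W

Latitude is negative → S; |value| = 42.886260
φ: minutes = (42.886260 − 42) × 60 = 53.175600
Longitude is negative → W; |value| = 84.893040
λ: minutes = (84.893040 − 84) × 60 = 53.582400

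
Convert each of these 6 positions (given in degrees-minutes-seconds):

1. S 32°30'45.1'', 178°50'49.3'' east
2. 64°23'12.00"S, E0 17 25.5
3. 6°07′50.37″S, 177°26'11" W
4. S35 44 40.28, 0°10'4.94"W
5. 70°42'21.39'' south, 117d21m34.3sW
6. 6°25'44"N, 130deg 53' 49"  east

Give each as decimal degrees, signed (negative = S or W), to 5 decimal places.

1. -32.51253, 178.84703
2. -64.38667, 0.29042
3. -6.13066, -177.43639
4. -35.74452, -0.16804
5. -70.70594, -117.35953
6. 6.42889, 130.89694

Point 1:
  φ: 32° + 30/60 + 45.1/3600 = 32 + 0.500000 + 0.012528 = 32.512528
  S ⇒ negate
  Lon: 178 + 50/60 + 49.3/3600 = 178.847028
  E → positive
Point 2:
  Lat: 23′ + 12″ = 23.20000′; 64 + 23.20000/60 = 64.386667
  S ⇒ negate
  λ: 0° + 17/60 + 25.5/3600 = 0 + 0.283333 + 0.007083 = 0.290417
  E → positive
Point 3:
  Lat: 6 + 7/60 + 50.37/3600 = 6.130658
  S → negative
  Lon: 26′ + 11″ = 26.18333′; 177 + 26.18333/60 = 177.436389
  hemisphere W, so the sign is −
Point 4:
  φ: 35° + 44/60 + 40.28/3600 = 35 + 0.733333 + 0.011189 = 35.744522
  S ⇒ negate
  λ: 0 + 10/60 + 4.94/3600 = 0.168039
  hemisphere W, so the sign is −
Point 5:
  Latitude: 70° + 42/60 + 21.39/3600 = 70 + 0.700000 + 0.005942 = 70.705942
  S → negative
  Longitude: 21′ + 34.3″ = 21.57167′; 117 + 21.57167/60 = 117.359528
  hemisphere W, so the sign is −
Point 6:
  Lat: 25′ + 44″ = 25.73333′; 6 + 25.73333/60 = 6.428889
  N ⇒ keep positive
  Lon: 130° + 53/60 + 49/3600 = 130 + 0.883333 + 0.013611 = 130.896944
  E ⇒ keep positive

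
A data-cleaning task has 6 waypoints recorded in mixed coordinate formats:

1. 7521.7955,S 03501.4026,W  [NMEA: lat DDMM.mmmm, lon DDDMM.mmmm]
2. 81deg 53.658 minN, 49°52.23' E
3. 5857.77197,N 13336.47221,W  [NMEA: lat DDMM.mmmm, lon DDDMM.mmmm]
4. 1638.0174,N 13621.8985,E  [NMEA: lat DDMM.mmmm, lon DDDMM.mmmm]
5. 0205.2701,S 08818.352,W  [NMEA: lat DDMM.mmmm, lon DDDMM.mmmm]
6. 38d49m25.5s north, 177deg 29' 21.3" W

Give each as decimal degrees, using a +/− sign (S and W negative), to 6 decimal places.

Point 1:
  Latitude: degrees = first 2 digits = 75, minutes = 21.7955; 75 + 21.7955/60 = 75.3632583
  S → negative
  λ: degrees = first 3 digits = 35, minutes = 1.4026; 35 + 1.4026/60 = 35.0233767
  W → negative
Point 2:
  Lat: 81 + 53.658/60 = 81.8943000
  N ⇒ keep positive
  λ: 52.23′ = 0.870500°; total 49.8705000
  E → positive
Point 3:
  Lat: split at 2 digits → 58° and 57.77197′; 58 + 57.77197/60 = 58.9628662
  N ⇒ keep positive
  λ: split at 3 digits → 133° and 36.47221′; 133 + 36.47221/60 = 133.6078702
  W ⇒ negate
Point 4:
  Latitude: degrees = first 2 digits = 16, minutes = 38.0174; 16 + 38.0174/60 = 16.6336233
  N → positive
  λ: degrees = first 3 digits = 136, minutes = 21.8985; 136 + 21.8985/60 = 136.3649750
  E ⇒ keep positive
Point 5:
  φ: split at 2 digits → 02° and 5.2701′; 2 + 5.2701/60 = 2.0878350
  hemisphere S, so the sign is −
  λ: degrees = first 3 digits = 88, minutes = 18.352; 88 + 18.352/60 = 88.3058667
  hemisphere W, so the sign is −
Point 6:
  Latitude: 49′ + 25.5″ = 49.42500′; 38 + 49.42500/60 = 38.8237500
  N ⇒ keep positive
  Longitude: 29′ + 21.3″ = 29.35500′; 177 + 29.35500/60 = 177.4892500
  W → negative

1. -75.363258, -35.023377
2. 81.894300, 49.870500
3. 58.962866, -133.607870
4. 16.633623, 136.364975
5. -2.087835, -88.305867
6. 38.823750, -177.489250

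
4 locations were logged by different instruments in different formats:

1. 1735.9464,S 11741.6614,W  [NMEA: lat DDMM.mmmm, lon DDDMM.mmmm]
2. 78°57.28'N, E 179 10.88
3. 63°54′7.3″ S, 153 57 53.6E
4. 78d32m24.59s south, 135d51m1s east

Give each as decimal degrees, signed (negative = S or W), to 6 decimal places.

1. -17.599107, -117.694357
2. 78.954667, 179.181333
3. -63.902028, 153.964889
4. -78.540164, 135.850278

Point 1:
  Latitude: degrees = first 2 digits = 17, minutes = 35.9464; 17 + 35.9464/60 = 17.5991067
  hemisphere S, so the sign is −
  Lon: degrees = first 3 digits = 117, minutes = 41.6614; 117 + 41.6614/60 = 117.6943567
  hemisphere W, so the sign is −
Point 2:
  Lat: 78 + 57.28/60 = 78.9546667
  N ⇒ keep positive
  λ: 179 + 10.88/60 = 179.1813333
  E ⇒ keep positive
Point 3:
  φ: 63 + 54/60 + 7.3/3600 = 63.9020278
  S ⇒ negate
  λ: 57′ + 53.6″ = 57.89333′; 153 + 57.89333/60 = 153.9648889
  E ⇒ keep positive
Point 4:
  Lat: 78° + 32/60 + 24.59/3600 = 78 + 0.533333 + 0.006831 = 78.5401639
  S → negative
  λ: 51′ + 1″ = 51.01667′; 135 + 51.01667/60 = 135.8502778
  E ⇒ keep positive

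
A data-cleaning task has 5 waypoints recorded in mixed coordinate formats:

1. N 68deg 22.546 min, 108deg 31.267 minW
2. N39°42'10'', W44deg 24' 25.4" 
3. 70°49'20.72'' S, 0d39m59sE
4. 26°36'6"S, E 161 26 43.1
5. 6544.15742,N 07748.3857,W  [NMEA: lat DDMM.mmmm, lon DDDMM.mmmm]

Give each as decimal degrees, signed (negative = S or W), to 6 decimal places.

1. 68.375767, -108.521117
2. 39.702778, -44.407056
3. -70.822422, 0.666389
4. -26.601667, 161.445306
5. 65.735957, -77.806428

Point 1:
  Latitude: 68 + 22.546/60 = 68.3757667
  N → positive
  Longitude: 31.267′ = 0.521117°; total 108.5211167
  W → negative
Point 2:
  Latitude: 39 + 42/60 + 10/3600 = 39.7027778
  N → positive
  λ: 24′ + 25.4″ = 24.42333′; 44 + 24.42333/60 = 44.4070556
  W ⇒ negate
Point 3:
  φ: 49′ + 20.72″ = 49.34533′; 70 + 49.34533/60 = 70.8224222
  S → negative
  Longitude: 0 + 39/60 + 59/3600 = 0.6663889
  E → positive
Point 4:
  Lat: 26° + 36/60 + 6/3600 = 26 + 0.600000 + 0.001667 = 26.6016667
  S → negative
  Longitude: 161 + 26/60 + 43.1/3600 = 161.4453056
  E ⇒ keep positive
Point 5:
  Latitude: degrees = first 2 digits = 65, minutes = 44.15742; 65 + 44.15742/60 = 65.7359570
  N → positive
  λ: degrees = first 3 digits = 77, minutes = 48.3857; 77 + 48.3857/60 = 77.8064283
  W → negative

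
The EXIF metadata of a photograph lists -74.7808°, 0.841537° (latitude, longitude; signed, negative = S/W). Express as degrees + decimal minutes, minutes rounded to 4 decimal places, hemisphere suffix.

74° 46.8480′ S, 0° 50.4922′ E

Latitude is negative → S; |value| = 74.780800
Latitude: 74° + 0.780800 × 60 = 74° 46.848000′
Longitude: minutes = (0.841537 − 0) × 60 = 50.492220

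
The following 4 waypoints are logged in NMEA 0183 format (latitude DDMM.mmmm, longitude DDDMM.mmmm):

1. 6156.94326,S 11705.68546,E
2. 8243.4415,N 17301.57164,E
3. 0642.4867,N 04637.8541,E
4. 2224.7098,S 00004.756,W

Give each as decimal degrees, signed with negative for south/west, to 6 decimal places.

Point 1:
  Lat: degrees = first 2 digits = 61, minutes = 56.94326; 61 + 56.94326/60 = 61.9490543
  S ⇒ negate
  λ: degrees = first 3 digits = 117, minutes = 5.68546; 117 + 5.68546/60 = 117.0947577
  E → positive
Point 2:
  Latitude: split at 2 digits → 82° and 43.4415′; 82 + 43.4415/60 = 82.7240250
  N ⇒ keep positive
  Lon: split at 3 digits → 173° and 1.57164′; 173 + 1.57164/60 = 173.0261940
  E ⇒ keep positive
Point 3:
  φ: split at 2 digits → 06° and 42.4867′; 6 + 42.4867/60 = 6.7081117
  N ⇒ keep positive
  λ: split at 3 digits → 046° and 37.8541′; 46 + 37.8541/60 = 46.6309017
  E ⇒ keep positive
Point 4:
  Latitude: degrees = first 2 digits = 22, minutes = 24.7098; 22 + 24.7098/60 = 22.4118300
  hemisphere S, so the sign is −
  Lon: degrees = first 3 digits = 0, minutes = 4.756; 0 + 4.756/60 = 0.0792667
  W → negative

1. -61.949054, 117.094758
2. 82.724025, 173.026194
3. 6.708112, 46.630902
4. -22.411830, -0.079267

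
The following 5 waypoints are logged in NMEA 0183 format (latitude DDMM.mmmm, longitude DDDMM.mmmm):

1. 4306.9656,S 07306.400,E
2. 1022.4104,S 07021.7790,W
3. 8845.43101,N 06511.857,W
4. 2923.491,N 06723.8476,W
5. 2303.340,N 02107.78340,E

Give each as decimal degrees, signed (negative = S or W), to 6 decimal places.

Point 1:
  φ: degrees = first 2 digits = 43, minutes = 6.9656; 43 + 6.9656/60 = 43.1160933
  S ⇒ negate
  λ: degrees = first 3 digits = 73, minutes = 6.4; 73 + 6.4/60 = 73.1066667
  E ⇒ keep positive
Point 2:
  φ: degrees = first 2 digits = 10, minutes = 22.4104; 10 + 22.4104/60 = 10.3735067
  S → negative
  λ: degrees = first 3 digits = 70, minutes = 21.779; 70 + 21.779/60 = 70.3629833
  W → negative
Point 3:
  Lat: degrees = first 2 digits = 88, minutes = 45.43101; 88 + 45.43101/60 = 88.7571835
  N → positive
  Longitude: degrees = first 3 digits = 65, minutes = 11.857; 65 + 11.857/60 = 65.1976167
  W → negative
Point 4:
  φ: degrees = first 2 digits = 29, minutes = 23.491; 29 + 23.491/60 = 29.3915167
  N → positive
  Longitude: degrees = first 3 digits = 67, minutes = 23.8476; 67 + 23.8476/60 = 67.3974600
  hemisphere W, so the sign is −
Point 5:
  Latitude: split at 2 digits → 23° and 3.34′; 23 + 3.34/60 = 23.0556667
  N → positive
  Lon: degrees = first 3 digits = 21, minutes = 7.7834; 21 + 7.7834/60 = 21.1297233
  E → positive

1. -43.116093, 73.106667
2. -10.373507, -70.362983
3. 88.757184, -65.197617
4. 29.391517, -67.397460
5. 23.055667, 21.129723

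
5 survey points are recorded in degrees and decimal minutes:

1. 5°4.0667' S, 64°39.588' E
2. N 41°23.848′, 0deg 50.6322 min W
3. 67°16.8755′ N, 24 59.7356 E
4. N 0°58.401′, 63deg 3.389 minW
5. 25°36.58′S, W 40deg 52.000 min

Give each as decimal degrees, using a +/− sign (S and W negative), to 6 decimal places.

Point 1:
  φ: 5 + 4.0667/60 = 5.0677783
  hemisphere S, so the sign is −
  Lon: 39.588′ = 0.659800°; total 64.6598000
  E → positive
Point 2:
  φ: 23.848′ = 0.397467°; total 41.3974667
  N → positive
  Lon: 0 + 50.6322/60 = 0.8438700
  W ⇒ negate
Point 3:
  Lat: 67 + 16.8755/60 = 67.2812583
  N ⇒ keep positive
  Lon: 59.7356′ = 0.995593°; total 24.9955933
  E → positive
Point 4:
  Latitude: 0 + 58.401/60 = 0.9733500
  N → positive
  Lon: 3.389′ = 0.056483°; total 63.0564833
  W → negative
Point 5:
  Latitude: 25 + 36.58/60 = 25.6096667
  S ⇒ negate
  Longitude: 40 + 52/60 = 40.8666667
  hemisphere W, so the sign is −

1. -5.067778, 64.659800
2. 41.397467, -0.843870
3. 67.281258, 24.995593
4. 0.973350, -63.056483
5. -25.609667, -40.866667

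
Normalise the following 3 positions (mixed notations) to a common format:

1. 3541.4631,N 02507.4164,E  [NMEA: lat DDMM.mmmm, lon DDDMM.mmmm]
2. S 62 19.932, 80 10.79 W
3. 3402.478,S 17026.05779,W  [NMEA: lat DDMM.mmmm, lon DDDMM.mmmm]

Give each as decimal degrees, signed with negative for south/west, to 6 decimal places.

Point 1:
  Latitude: degrees = first 2 digits = 35, minutes = 41.4631; 35 + 41.4631/60 = 35.6910517
  N → positive
  λ: split at 3 digits → 025° and 7.4164′; 25 + 7.4164/60 = 25.1236067
  E ⇒ keep positive
Point 2:
  Lat: 19.932′ = 0.332200°; total 62.3322000
  S ⇒ negate
  Longitude: 10.79′ = 0.179833°; total 80.1798333
  W → negative
Point 3:
  φ: degrees = first 2 digits = 34, minutes = 2.478; 34 + 2.478/60 = 34.0413000
  hemisphere S, so the sign is −
  Lon: degrees = first 3 digits = 170, minutes = 26.05779; 170 + 26.05779/60 = 170.4342965
  hemisphere W, so the sign is −

1. 35.691052, 25.123607
2. -62.332200, -80.179833
3. -34.041300, -170.434297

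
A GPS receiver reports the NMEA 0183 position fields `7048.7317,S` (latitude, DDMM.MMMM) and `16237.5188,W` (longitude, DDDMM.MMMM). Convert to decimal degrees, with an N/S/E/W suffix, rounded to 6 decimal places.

70.812195° S, 162.625313° W

φ: split at 2 digits → 70° and 48.7317′; 70 + 48.7317/60 = 70.8121950
Lon: degrees = first 3 digits = 162, minutes = 37.5188; 162 + 37.5188/60 = 162.6253133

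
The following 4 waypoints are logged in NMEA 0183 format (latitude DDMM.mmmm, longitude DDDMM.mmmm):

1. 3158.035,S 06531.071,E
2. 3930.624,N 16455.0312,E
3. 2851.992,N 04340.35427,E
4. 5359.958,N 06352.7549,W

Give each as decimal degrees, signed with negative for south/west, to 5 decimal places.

Point 1:
  φ: split at 2 digits → 31° and 58.035′; 31 + 58.035/60 = 31.967250
  hemisphere S, so the sign is −
  Longitude: split at 3 digits → 065° and 31.071′; 65 + 31.071/60 = 65.517850
  E → positive
Point 2:
  Latitude: split at 2 digits → 39° and 30.624′; 39 + 30.624/60 = 39.510400
  N → positive
  λ: split at 3 digits → 164° and 55.0312′; 164 + 55.0312/60 = 164.917187
  E ⇒ keep positive
Point 3:
  Latitude: split at 2 digits → 28° and 51.992′; 28 + 51.992/60 = 28.866533
  N → positive
  Longitude: degrees = first 3 digits = 43, minutes = 40.35427; 43 + 40.35427/60 = 43.672571
  E ⇒ keep positive
Point 4:
  φ: split at 2 digits → 53° and 59.958′; 53 + 59.958/60 = 53.999300
  N → positive
  Lon: split at 3 digits → 063° and 52.7549′; 63 + 52.7549/60 = 63.879248
  W → negative

1. -31.96725, 65.51785
2. 39.51040, 164.91719
3. 28.86653, 43.67257
4. 53.99930, -63.87925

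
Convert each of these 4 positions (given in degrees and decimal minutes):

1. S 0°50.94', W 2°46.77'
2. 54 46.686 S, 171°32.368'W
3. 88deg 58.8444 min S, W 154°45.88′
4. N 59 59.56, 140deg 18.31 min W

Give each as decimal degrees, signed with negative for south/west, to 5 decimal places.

1. -0.84900, -2.77950
2. -54.77810, -171.53947
3. -88.98074, -154.76467
4. 59.99267, -140.30517

Point 1:
  Latitude: 0 + 50.94/60 = 0.849000
  S → negative
  λ: 2 + 46.77/60 = 2.779500
  hemisphere W, so the sign is −
Point 2:
  Lat: 54 + 46.686/60 = 54.778100
  S → negative
  λ: 171 + 32.368/60 = 171.539467
  hemisphere W, so the sign is −
Point 3:
  Latitude: 88 + 58.8444/60 = 88.980740
  S ⇒ negate
  Lon: 154 + 45.88/60 = 154.764667
  W ⇒ negate
Point 4:
  Latitude: 59 + 59.56/60 = 59.992667
  N ⇒ keep positive
  λ: 140 + 18.31/60 = 140.305167
  hemisphere W, so the sign is −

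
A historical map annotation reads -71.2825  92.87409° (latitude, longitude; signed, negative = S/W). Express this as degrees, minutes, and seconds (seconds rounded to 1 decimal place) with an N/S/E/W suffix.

71°16′57.0″ S, 92°52′26.7″ E

Latitude is negative → S; |value| = 71.282500
Latitude: whole degrees 71; 16.95000′ → 16′ and 57.000″
Lon: 0.874090° → 52.44540′; 0.44540 × 60 = 26.724″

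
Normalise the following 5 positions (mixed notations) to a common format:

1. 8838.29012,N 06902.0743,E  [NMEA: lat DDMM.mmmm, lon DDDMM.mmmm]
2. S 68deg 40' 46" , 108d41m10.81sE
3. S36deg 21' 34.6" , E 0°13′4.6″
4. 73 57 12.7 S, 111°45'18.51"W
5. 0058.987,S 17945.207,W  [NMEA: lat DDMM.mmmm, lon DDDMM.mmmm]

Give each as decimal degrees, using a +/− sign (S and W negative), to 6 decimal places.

1. 88.638169, 69.034572
2. -68.679444, 108.686336
3. -36.359611, 0.217944
4. -73.953528, -111.755142
5. -0.983117, -179.753450

Point 1:
  Latitude: degrees = first 2 digits = 88, minutes = 38.29012; 88 + 38.29012/60 = 88.6381687
  N ⇒ keep positive
  Lon: split at 3 digits → 069° and 2.0743′; 69 + 2.0743/60 = 69.0345717
  E ⇒ keep positive
Point 2:
  Lat: 68 + 40/60 + 46/3600 = 68.6794444
  S → negative
  Longitude: 108° + 41/60 + 10.81/3600 = 108 + 0.683333 + 0.003003 = 108.6863361
  E ⇒ keep positive
Point 3:
  φ: 36 + 21/60 + 34.6/3600 = 36.3596111
  S ⇒ negate
  Longitude: 13′ + 4.6″ = 13.07667′; 0 + 13.07667/60 = 0.2179444
  E → positive
Point 4:
  φ: 73 + 57/60 + 12.7/3600 = 73.9535278
  S ⇒ negate
  λ: 111 + 45/60 + 18.51/3600 = 111.7551417
  hemisphere W, so the sign is −
Point 5:
  Lat: degrees = first 2 digits = 0, minutes = 58.987; 0 + 58.987/60 = 0.9831167
  S → negative
  Lon: degrees = first 3 digits = 179, minutes = 45.207; 179 + 45.207/60 = 179.7534500
  W → negative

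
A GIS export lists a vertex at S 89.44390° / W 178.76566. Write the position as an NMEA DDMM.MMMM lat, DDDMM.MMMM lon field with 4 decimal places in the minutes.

φ: fractional part 0.443900 → 26.634000 minutes
Lon: 178° + 0.765660 × 60 = 178° 45.939600′

8926.6340,S / 17845.9396,W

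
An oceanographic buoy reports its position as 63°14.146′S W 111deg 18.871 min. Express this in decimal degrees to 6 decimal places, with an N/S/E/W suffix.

63.235767° S, 111.314517° W

Latitude: 63 + 14.146/60 = 63.2357667
λ: 18.871′ = 0.314517°; total 111.3145167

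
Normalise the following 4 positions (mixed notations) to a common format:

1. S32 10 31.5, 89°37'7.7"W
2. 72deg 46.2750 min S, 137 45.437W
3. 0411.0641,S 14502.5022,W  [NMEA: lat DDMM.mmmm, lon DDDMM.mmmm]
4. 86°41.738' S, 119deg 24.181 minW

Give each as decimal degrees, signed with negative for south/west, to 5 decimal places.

Point 1:
  Lat: 32 + 10/60 + 31.5/3600 = 32.175417
  S ⇒ negate
  Lon: 89 + 37/60 + 7.7/3600 = 89.618806
  W → negative
Point 2:
  Latitude: 72 + 46.275/60 = 72.771250
  S ⇒ negate
  Longitude: 45.437′ = 0.757283°; total 137.757283
  hemisphere W, so the sign is −
Point 3:
  φ: degrees = first 2 digits = 4, minutes = 11.0641; 4 + 11.0641/60 = 4.184402
  S → negative
  λ: split at 3 digits → 145° and 2.5022′; 145 + 2.5022/60 = 145.041703
  hemisphere W, so the sign is −
Point 4:
  Latitude: 86 + 41.738/60 = 86.695633
  S → negative
  λ: 119 + 24.181/60 = 119.403017
  W → negative

1. -32.17542, -89.61881
2. -72.77125, -137.75728
3. -4.18440, -145.04170
4. -86.69563, -119.40302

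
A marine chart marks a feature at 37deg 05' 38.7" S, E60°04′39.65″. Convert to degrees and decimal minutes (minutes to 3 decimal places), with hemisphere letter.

37° 5.645′ S, 60° 4.661′ E

φ: seconds/60 = 0.64500; minutes = 5 + 0.64500 = 5.64500
Longitude: seconds/60 = 0.66083; minutes = 4 + 0.66083 = 4.66083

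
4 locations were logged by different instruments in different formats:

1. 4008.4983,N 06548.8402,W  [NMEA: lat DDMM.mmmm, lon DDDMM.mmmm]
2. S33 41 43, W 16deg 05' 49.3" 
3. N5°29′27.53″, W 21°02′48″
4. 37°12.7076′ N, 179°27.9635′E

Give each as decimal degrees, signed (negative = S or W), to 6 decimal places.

Point 1:
  Lat: split at 2 digits → 40° and 8.4983′; 40 + 8.4983/60 = 40.1416383
  N → positive
  λ: split at 3 digits → 065° and 48.8402′; 65 + 48.8402/60 = 65.8140033
  W → negative
Point 2:
  Lat: 33 + 41/60 + 43/3600 = 33.6952778
  hemisphere S, so the sign is −
  λ: 5′ + 49.3″ = 5.82167′; 16 + 5.82167/60 = 16.0970278
  W ⇒ negate
Point 3:
  φ: 5 + 29/60 + 27.53/3600 = 5.4909806
  N ⇒ keep positive
  Longitude: 21 + 2/60 + 48/3600 = 21.0466667
  W → negative
Point 4:
  Latitude: 12.7076′ = 0.211793°; total 37.2117933
  N → positive
  Lon: 27.9635′ = 0.466058°; total 179.4660583
  E → positive

1. 40.141638, -65.814003
2. -33.695278, -16.097028
3. 5.490981, -21.046667
4. 37.211793, 179.466058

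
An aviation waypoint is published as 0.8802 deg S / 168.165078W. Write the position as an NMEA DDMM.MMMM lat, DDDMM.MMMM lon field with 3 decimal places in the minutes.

0052.812,S / 16809.905,W

φ: 0° + 0.880200 × 60 = 0° 52.81200′
λ: minutes = (168.165078 − 168) × 60 = 9.90468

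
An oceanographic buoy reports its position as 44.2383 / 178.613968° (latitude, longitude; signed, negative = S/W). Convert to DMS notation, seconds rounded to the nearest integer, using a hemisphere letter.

Latitude: whole degrees 44; 14.29800′ → 14′ and 17.88″
λ: 0.613968° → 36.83808′; 0.83808 × 60 = 50.28″

44°14′18″ N, 178°36′50″ E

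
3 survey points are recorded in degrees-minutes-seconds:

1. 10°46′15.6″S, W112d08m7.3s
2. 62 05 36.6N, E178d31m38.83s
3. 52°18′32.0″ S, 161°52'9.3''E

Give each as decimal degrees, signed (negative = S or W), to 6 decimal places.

Point 1:
  Lat: 46′ + 15.6″ = 46.26000′; 10 + 46.26000/60 = 10.7710000
  hemisphere S, so the sign is −
  λ: 8′ + 7.3″ = 8.12167′; 112 + 8.12167/60 = 112.1353611
  hemisphere W, so the sign is −
Point 2:
  Latitude: 5′ + 36.6″ = 5.61000′; 62 + 5.61000/60 = 62.0935000
  N → positive
  λ: 31′ + 38.83″ = 31.64717′; 178 + 31.64717/60 = 178.5274528
  E → positive
Point 3:
  φ: 18′ + 32″ = 18.53333′; 52 + 18.53333/60 = 52.3088889
  S → negative
  Longitude: 52′ + 9.3″ = 52.15500′; 161 + 52.15500/60 = 161.8692500
  E → positive

1. -10.771000, -112.135361
2. 62.093500, 178.527453
3. -52.308889, 161.869250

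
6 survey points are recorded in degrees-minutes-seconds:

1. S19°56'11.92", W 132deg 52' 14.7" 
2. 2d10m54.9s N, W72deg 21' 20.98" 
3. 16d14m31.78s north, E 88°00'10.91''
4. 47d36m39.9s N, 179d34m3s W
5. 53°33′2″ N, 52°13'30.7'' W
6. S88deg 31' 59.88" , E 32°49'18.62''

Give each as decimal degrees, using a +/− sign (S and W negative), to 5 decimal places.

1. -19.93664, -132.87075
2. 2.18192, -72.35583
3. 16.24216, 88.00303
4. 47.61108, -179.56750
5. 53.55056, -52.22519
6. -88.53330, 32.82184

Point 1:
  Latitude: 56′ + 11.92″ = 56.19867′; 19 + 56.19867/60 = 19.936644
  S → negative
  Lon: 52′ + 14.7″ = 52.24500′; 132 + 52.24500/60 = 132.870750
  hemisphere W, so the sign is −
Point 2:
  Latitude: 10′ + 54.9″ = 10.91500′; 2 + 10.91500/60 = 2.181917
  N ⇒ keep positive
  λ: 72° + 21/60 + 20.98/3600 = 72 + 0.350000 + 0.005828 = 72.355828
  W ⇒ negate
Point 3:
  Lat: 14′ + 31.78″ = 14.52967′; 16 + 14.52967/60 = 16.242161
  N → positive
  Lon: 0′ + 10.91″ = 0.18183′; 88 + 0.18183/60 = 88.003031
  E ⇒ keep positive
Point 4:
  φ: 47° + 36/60 + 39.9/3600 = 47 + 0.600000 + 0.011083 = 47.611083
  N ⇒ keep positive
  λ: 179 + 34/60 + 3/3600 = 179.567500
  W ⇒ negate
Point 5:
  Lat: 53 + 33/60 + 2/3600 = 53.550556
  N → positive
  Lon: 52° + 13/60 + 30.7/3600 = 52 + 0.216667 + 0.008528 = 52.225194
  W ⇒ negate
Point 6:
  φ: 88° + 31/60 + 59.88/3600 = 88 + 0.516667 + 0.016633 = 88.533300
  S → negative
  λ: 49′ + 18.62″ = 49.31033′; 32 + 49.31033/60 = 32.821839
  E ⇒ keep positive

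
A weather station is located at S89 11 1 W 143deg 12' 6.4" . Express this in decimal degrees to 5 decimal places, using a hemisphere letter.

Latitude: 89 + 11/60 + 1/3600 = 89.183611
λ: 143 + 12/60 + 6.4/3600 = 143.201778

89.18361° S, 143.20178° W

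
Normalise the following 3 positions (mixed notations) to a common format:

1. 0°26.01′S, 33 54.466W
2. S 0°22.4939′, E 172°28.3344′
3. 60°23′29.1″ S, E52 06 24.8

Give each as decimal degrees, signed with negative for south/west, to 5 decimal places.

1. -0.43350, -33.90777
2. -0.37490, 172.47224
3. -60.39142, 52.10689

Point 1:
  Latitude: 26.01′ = 0.433500°; total 0.433500
  hemisphere S, so the sign is −
  Lon: 54.466′ = 0.907767°; total 33.907767
  W ⇒ negate
Point 2:
  Lat: 22.4939′ = 0.374898°; total 0.374898
  S → negative
  Longitude: 28.3344′ = 0.472240°; total 172.472240
  E → positive
Point 3:
  Lat: 60 + 23/60 + 29.1/3600 = 60.391417
  S ⇒ negate
  Lon: 52° + 6/60 + 24.8/3600 = 52 + 0.100000 + 0.006889 = 52.106889
  E ⇒ keep positive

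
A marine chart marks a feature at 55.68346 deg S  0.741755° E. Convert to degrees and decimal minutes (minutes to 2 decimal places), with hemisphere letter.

55° 41.01′ S, 0° 44.51′ E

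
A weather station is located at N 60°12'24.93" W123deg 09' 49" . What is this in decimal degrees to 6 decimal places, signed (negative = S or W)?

60.206925, -123.163611

Lat: 60° + 12/60 + 24.93/3600 = 60 + 0.200000 + 0.006925 = 60.2069250
N → positive
Longitude: 123 + 9/60 + 49/3600 = 123.1636111
hemisphere W, so the sign is −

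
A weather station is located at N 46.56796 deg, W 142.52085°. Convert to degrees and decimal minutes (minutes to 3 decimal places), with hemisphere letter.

φ: fractional part 0.567960 → 34.07760 minutes
Longitude: minutes = (142.520850 − 142) × 60 = 31.25100

46° 34.078′ N, 142° 31.251′ W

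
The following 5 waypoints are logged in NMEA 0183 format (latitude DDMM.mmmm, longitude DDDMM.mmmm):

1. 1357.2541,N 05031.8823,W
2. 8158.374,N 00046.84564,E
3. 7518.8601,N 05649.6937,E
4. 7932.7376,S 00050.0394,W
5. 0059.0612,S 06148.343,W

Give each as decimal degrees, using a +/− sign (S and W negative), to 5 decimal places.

Point 1:
  φ: split at 2 digits → 13° and 57.2541′; 13 + 57.2541/60 = 13.954235
  N ⇒ keep positive
  Lon: degrees = first 3 digits = 50, minutes = 31.8823; 50 + 31.8823/60 = 50.531372
  hemisphere W, so the sign is −
Point 2:
  φ: split at 2 digits → 81° and 58.374′; 81 + 58.374/60 = 81.972900
  N ⇒ keep positive
  Longitude: degrees = first 3 digits = 0, minutes = 46.84564; 0 + 46.84564/60 = 0.780761
  E → positive
Point 3:
  Latitude: split at 2 digits → 75° and 18.8601′; 75 + 18.8601/60 = 75.314335
  N ⇒ keep positive
  λ: degrees = first 3 digits = 56, minutes = 49.6937; 56 + 49.6937/60 = 56.828228
  E ⇒ keep positive
Point 4:
  Latitude: split at 2 digits → 79° and 32.7376′; 79 + 32.7376/60 = 79.545627
  S ⇒ negate
  Longitude: split at 3 digits → 000° and 50.0394′; 0 + 50.0394/60 = 0.833990
  hemisphere W, so the sign is −
Point 5:
  φ: split at 2 digits → 00° and 59.0612′; 0 + 59.0612/60 = 0.984353
  S → negative
  Longitude: degrees = first 3 digits = 61, minutes = 48.343; 61 + 48.343/60 = 61.805717
  W → negative

1. 13.95424, -50.53137
2. 81.97290, 0.78076
3. 75.31434, 56.82823
4. -79.54563, -0.83399
5. -0.98435, -61.80572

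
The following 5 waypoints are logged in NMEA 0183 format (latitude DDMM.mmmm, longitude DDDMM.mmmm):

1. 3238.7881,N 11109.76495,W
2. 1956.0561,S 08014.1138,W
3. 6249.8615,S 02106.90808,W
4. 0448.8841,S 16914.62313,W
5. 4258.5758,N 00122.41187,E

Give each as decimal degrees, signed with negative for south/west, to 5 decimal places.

1. 32.64647, -111.16275
2. -19.93427, -80.23523
3. -62.83103, -21.11513
4. -4.81474, -169.24372
5. 42.97626, 1.37353

Point 1:
  Lat: degrees = first 2 digits = 32, minutes = 38.7881; 32 + 38.7881/60 = 32.646468
  N ⇒ keep positive
  Longitude: degrees = first 3 digits = 111, minutes = 9.76495; 111 + 9.76495/60 = 111.162749
  hemisphere W, so the sign is −
Point 2:
  Lat: split at 2 digits → 19° and 56.0561′; 19 + 56.0561/60 = 19.934268
  S → negative
  Longitude: split at 3 digits → 080° and 14.1138′; 80 + 14.1138/60 = 80.235230
  hemisphere W, so the sign is −
Point 3:
  Lat: split at 2 digits → 62° and 49.8615′; 62 + 49.8615/60 = 62.831025
  hemisphere S, so the sign is −
  Longitude: split at 3 digits → 021° and 6.90808′; 21 + 6.90808/60 = 21.115135
  hemisphere W, so the sign is −
Point 4:
  Latitude: split at 2 digits → 04° and 48.8841′; 4 + 48.8841/60 = 4.814735
  S → negative
  λ: degrees = first 3 digits = 169, minutes = 14.62313; 169 + 14.62313/60 = 169.243719
  W → negative
Point 5:
  Latitude: degrees = first 2 digits = 42, minutes = 58.5758; 42 + 58.5758/60 = 42.976263
  N ⇒ keep positive
  λ: degrees = first 3 digits = 1, minutes = 22.41187; 1 + 22.41187/60 = 1.373531
  E → positive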